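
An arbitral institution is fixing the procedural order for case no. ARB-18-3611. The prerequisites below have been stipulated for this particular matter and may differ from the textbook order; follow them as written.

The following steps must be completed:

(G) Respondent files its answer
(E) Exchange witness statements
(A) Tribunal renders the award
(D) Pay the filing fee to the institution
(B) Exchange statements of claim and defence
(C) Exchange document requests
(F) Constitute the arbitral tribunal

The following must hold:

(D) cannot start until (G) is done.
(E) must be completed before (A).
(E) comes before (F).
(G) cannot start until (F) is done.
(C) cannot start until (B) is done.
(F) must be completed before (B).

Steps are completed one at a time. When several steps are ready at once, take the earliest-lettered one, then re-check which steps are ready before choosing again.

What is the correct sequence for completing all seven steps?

Only (E) has no prerequisites, so it is first.
Ready: (A) and (F). (A) has the earlier label → (A).
That leaves (F) as the only ready step → (F).
(B) and (G) are both available; (B) has the earlier label → (B).
(C) and (G) are both available; (C) has the earlier label → (C).
Next only (G) has its prerequisites met → (G).
(D) is the only step now ready → (D).

(E), (A), (F), (B), (C), (G), (D)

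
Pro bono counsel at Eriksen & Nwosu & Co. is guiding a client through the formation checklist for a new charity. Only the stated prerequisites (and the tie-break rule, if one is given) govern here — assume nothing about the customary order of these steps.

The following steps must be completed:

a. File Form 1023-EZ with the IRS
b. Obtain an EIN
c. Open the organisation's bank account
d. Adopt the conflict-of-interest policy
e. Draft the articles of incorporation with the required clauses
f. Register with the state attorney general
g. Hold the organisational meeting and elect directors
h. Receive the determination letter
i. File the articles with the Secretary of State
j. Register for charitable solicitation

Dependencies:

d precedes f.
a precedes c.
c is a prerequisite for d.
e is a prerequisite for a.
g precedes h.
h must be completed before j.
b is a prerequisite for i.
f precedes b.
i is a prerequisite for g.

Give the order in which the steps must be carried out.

Only e has no prerequisites, so it is first.
a needed e, now all done → a.
Next only c has its prerequisites met → c.
That leaves d as the only ready step → d.
Next only f has its prerequisites met → f.
b needed f, now all done → b.
i needed b, now all done → i.
g is the only step now ready → g.
h needed g, now all done → h.
j needed h, now all done → j.

e, a, c, d, f, b, i, g, h, j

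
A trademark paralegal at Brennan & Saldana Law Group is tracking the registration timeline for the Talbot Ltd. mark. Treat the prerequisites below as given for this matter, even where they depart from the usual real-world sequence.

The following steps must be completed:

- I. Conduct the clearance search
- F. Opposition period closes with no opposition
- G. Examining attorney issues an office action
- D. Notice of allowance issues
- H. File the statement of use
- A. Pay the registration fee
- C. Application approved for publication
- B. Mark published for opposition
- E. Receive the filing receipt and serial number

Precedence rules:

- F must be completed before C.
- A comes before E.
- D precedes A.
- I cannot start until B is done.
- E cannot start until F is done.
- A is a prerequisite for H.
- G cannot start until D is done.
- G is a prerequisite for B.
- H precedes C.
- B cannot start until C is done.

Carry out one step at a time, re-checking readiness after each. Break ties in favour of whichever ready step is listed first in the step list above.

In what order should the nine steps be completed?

F and D have no prerequisites; F is listed earlier, so F is first.
D is the only step now ready → D.
Ready: G and A. G is listed earlier → G.
A needed D, now all done → A.
Now H and E have their prerequisites met. H is listed earlier, so H next.
C and E are both available; C is listed earlier → C.
B now also ready, so the ready set is {B, E}; B is listed earlier → B.
Now I and E have their prerequisites met. I is listed earlier, so I next.
E is the only step now ready → E.

F, D, G, A, H, C, B, I, E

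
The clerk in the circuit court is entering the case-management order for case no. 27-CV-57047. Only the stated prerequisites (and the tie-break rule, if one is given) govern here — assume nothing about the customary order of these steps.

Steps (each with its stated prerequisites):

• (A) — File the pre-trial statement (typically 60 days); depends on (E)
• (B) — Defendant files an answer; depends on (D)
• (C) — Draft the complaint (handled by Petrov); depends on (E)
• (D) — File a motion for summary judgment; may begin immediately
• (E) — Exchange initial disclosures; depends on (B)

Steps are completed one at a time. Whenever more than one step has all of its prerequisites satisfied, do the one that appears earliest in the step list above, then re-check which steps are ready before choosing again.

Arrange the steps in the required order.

(D) → (B) → (E) → (A) → (C)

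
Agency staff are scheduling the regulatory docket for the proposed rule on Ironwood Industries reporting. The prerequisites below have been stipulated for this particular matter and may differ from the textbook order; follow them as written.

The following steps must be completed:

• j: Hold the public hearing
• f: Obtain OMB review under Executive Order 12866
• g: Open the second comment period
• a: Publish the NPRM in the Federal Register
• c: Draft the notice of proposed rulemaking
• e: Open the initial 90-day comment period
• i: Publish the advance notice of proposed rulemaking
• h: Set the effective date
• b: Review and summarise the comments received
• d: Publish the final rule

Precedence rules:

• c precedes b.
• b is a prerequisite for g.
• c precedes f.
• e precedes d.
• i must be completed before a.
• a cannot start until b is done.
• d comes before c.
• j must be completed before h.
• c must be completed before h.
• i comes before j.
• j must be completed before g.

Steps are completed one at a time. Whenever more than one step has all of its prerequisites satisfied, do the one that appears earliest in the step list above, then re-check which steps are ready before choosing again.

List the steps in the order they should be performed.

e i j d c f h b g a

Nothing is required for e and i. e is listed earlier → e first.
d now also ready, so the ready set is {i, d}; i is listed earlier → i.
j now also ready, so the ready set is {j, d}; j is listed earlier → j.
d needed e, now all done → d.
c is the only step now ready → c.
Ready: f, h and b. f is listed earlier → f.
Ready: h and b. h is listed earlier → h.
b needed c, now all done → b.
Now g and a have their prerequisites met. g is listed earlier, so g next.
a is the only step now ready → a.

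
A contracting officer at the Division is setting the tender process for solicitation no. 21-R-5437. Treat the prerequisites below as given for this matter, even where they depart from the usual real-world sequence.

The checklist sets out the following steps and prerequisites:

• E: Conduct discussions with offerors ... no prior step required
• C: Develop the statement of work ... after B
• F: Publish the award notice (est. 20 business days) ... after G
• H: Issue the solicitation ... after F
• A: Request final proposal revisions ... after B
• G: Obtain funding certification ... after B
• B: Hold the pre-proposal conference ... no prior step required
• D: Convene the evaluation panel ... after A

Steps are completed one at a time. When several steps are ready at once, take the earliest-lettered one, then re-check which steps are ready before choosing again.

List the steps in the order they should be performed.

B, A, C, D, E, G, F, H

Nothing is required for B and E. B has the earlier label → B first.
Now A, C, E and G have their prerequisites met. A has the earlier label, so A next.
D now also ready, so the ready set is {C, D, E, G}; C has the earlier label → C.
D, E and G are all available; D has the earlier label → D.
Ready: E and G. E has the earlier label → E.
G needed B, now all done → G.
F needed G, now all done → F.
H is the only step now ready → H.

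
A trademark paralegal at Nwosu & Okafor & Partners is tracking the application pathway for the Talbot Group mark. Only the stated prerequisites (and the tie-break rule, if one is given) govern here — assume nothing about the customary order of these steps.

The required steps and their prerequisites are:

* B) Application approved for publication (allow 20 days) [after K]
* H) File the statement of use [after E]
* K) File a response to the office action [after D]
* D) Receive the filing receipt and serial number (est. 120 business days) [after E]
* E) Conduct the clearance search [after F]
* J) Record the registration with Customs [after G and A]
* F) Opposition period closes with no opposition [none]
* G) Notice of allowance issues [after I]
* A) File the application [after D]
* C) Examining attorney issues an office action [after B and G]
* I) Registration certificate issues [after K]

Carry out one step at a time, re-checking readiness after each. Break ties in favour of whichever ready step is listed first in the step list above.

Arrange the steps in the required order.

F E H D K B A I G J C

F is the only step with nothing outstanding, so it goes first.
E needed F, now all done → E.
Ready: H and D. H is listed earlier → H.
D needed E, now all done → D.
Ready: K and A. K is listed earlier → K.
B and I now also ready, so the ready set is {B, A, I}; B is listed earlier → B.
Now A and I have their prerequisites met. A is listed earlier, so A next.
I needed K, now all done → I.
G needed I, now all done → G.
J and C are both available; J is listed earlier → J.
C needed B and G, now all done → C.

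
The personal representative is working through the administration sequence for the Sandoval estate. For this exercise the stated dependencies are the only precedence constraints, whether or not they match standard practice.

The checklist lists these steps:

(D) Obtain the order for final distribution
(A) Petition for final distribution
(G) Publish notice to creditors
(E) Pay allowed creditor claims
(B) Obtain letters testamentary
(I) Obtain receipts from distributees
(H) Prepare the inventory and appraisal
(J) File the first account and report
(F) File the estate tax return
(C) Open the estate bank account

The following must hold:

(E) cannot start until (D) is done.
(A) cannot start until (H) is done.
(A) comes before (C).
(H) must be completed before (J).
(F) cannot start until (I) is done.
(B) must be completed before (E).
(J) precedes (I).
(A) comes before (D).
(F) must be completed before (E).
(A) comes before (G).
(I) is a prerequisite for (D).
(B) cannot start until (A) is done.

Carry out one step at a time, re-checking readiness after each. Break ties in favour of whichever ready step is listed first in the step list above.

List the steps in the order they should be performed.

(H) is the only step with nothing outstanding, so it goes first.
(A) and (J) are both available; (A) is listed earlier → (A).
(G), (B), (J) and (C) are all available; (G) is listed earlier → (G).
Ready: (B), (J) and (C). (B) is listed earlier → (B).
Now (J) and (C) have their prerequisites met. (J) is listed earlier, so (J) next.
Now (I) and (C) have their prerequisites met. (I) is listed earlier, so (I) next.
Ready: (D), (F) and (C). (D) is listed earlier → (D).
Now (F) and (C) have their prerequisites met. (F) is listed earlier, so (F) next.
Ready: (E) and (C). (E) is listed earlier → (E).
Next only (C) has its prerequisites met → (C).

(H), (A), (G), (B), (J), (I), (D), (F), (E), (C)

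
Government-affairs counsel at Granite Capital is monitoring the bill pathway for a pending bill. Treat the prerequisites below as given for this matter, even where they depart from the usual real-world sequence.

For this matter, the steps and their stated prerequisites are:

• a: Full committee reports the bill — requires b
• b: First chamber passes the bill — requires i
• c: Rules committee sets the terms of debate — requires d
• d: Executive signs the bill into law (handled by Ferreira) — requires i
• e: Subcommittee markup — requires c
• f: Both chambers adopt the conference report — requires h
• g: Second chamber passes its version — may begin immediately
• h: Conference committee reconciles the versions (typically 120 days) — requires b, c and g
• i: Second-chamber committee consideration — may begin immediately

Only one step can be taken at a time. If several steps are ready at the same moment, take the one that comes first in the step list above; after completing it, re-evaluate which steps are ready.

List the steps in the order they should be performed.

g and i have no prerequisites; g is listed earlier, so g is first.
i is the only step now ready → i.
b and d are both available; b is listed earlier → b.
Now a and d have their prerequisites met. a is listed earlier, so a next.
Next only d has its prerequisites met → d.
Next only c has its prerequisites met → c.
e and h are both available; e is listed earlier → e.
Next only h has its prerequisites met → h.
f needed h, now all done → f.

g, i, b, a, d, c, e, h, f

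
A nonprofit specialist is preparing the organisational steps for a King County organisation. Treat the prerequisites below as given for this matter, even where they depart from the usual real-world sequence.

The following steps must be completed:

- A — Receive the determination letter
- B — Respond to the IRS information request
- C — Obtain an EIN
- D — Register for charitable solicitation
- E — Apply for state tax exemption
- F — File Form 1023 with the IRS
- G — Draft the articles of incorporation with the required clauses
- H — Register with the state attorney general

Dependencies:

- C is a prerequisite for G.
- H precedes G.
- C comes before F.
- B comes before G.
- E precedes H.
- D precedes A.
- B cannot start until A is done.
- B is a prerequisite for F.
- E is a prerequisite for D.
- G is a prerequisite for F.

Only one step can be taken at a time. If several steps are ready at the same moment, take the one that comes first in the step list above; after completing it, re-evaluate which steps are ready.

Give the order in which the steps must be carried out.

C and E have no prerequisites; C is listed earlier, so C is first.
E is the only step now ready → E.
Now D and H have their prerequisites met. D is listed earlier, so D next.
A now also ready, so the ready set is {A, H}; A is listed earlier → A.
Ready: B and H. B is listed earlier → B.
H is the only step now ready → H.
G is the only step now ready → G.
That leaves F as the only ready step → F.

C, E, D, A, B, H, G, F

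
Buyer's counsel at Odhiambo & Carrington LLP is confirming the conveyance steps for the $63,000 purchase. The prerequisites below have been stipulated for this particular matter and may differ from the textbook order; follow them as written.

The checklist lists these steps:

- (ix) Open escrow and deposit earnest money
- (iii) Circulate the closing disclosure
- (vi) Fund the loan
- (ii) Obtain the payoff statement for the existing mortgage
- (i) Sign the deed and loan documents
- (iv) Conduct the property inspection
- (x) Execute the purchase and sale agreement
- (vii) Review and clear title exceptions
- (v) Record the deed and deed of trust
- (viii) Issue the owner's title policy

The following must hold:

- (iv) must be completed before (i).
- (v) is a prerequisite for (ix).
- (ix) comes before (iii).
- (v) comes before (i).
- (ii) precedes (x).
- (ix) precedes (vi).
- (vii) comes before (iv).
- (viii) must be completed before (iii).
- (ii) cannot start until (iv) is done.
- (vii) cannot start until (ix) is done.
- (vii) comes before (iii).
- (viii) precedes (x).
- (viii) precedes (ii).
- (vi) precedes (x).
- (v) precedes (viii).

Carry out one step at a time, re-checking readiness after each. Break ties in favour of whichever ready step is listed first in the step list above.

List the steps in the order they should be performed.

(v) is the only step with nothing outstanding, so it goes first.
Ready: (ix) and (viii). (ix) is listed earlier → (ix).
(vi) and (vii) now also ready, so the ready set is {(vi), (vii), (viii)}; (vi) is listed earlier → (vi).
(vii) and (viii) are both available; (vii) is listed earlier → (vii).
(iv) now also ready, so the ready set is {(iv), (viii)}; (iv) is listed earlier → (iv).
Now (i) and (viii) have their prerequisites met. (i) is listed earlier, so (i) next.
(viii) is the only step now ready → (viii).
Now (iii) and (ii) have their prerequisites met. (iii) is listed earlier, so (iii) next.
Next only (ii) has its prerequisites met → (ii).
That leaves (x) as the only ready step → (x).

(v) (ix) (vi) (vii) (iv) (i) (viii) (iii) (ii) (x)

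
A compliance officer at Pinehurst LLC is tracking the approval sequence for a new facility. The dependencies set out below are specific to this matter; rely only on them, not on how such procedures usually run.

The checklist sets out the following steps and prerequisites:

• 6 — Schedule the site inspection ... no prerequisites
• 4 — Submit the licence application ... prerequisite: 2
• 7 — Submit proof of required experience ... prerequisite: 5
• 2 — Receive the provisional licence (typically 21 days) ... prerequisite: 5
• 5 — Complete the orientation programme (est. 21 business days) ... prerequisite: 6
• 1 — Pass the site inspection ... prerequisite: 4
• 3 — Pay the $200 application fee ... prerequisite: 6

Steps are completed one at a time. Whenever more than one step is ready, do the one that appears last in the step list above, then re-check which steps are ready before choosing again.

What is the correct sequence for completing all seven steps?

6 3 5 2 7 4 1

6 is the only step with nothing outstanding, so it goes first.
Now 3 and 5 have their prerequisites met. 3 is listed later, so 3 next.
5 is the only step now ready → 5.
2 and 7 are both available; 2 is listed later → 2.
Ready: 7 and 4. 7 is listed later → 7.
4 needed 2, now all done → 4.
1 is the only step now ready → 1.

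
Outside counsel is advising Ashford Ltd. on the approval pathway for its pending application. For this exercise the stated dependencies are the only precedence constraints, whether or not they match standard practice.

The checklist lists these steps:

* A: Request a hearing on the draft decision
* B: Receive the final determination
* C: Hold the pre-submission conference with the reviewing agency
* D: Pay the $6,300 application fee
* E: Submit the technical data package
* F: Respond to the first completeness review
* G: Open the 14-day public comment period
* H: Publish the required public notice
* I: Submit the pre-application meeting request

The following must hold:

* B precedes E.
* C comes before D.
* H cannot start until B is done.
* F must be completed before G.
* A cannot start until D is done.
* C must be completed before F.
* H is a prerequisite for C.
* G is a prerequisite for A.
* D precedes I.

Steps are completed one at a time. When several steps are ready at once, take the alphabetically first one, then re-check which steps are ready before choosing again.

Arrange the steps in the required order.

B E H C D F G A I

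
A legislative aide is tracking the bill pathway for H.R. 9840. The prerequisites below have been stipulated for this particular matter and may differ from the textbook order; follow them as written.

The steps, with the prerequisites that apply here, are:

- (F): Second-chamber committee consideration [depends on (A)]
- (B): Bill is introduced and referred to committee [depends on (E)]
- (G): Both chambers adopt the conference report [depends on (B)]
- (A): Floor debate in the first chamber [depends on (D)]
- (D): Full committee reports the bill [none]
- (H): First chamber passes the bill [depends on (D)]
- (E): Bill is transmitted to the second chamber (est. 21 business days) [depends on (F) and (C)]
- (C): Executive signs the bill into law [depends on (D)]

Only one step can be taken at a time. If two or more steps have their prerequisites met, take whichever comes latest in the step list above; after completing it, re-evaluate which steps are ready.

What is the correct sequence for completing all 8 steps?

(D) is the only step with nothing outstanding, so it goes first.
Ready: (C), (H) and (A). (C) is listed later → (C).
Ready: (H) and (A). (H) is listed later → (H).
That leaves (A) as the only ready step → (A).
(F) needed (A), now all done → (F).
Next only (E) has its prerequisites met → (E).
Next only (B) has its prerequisites met → (B).
That leaves (G) as the only ready step → (G).

(D) (C) (H) (A) (F) (E) (B) (G)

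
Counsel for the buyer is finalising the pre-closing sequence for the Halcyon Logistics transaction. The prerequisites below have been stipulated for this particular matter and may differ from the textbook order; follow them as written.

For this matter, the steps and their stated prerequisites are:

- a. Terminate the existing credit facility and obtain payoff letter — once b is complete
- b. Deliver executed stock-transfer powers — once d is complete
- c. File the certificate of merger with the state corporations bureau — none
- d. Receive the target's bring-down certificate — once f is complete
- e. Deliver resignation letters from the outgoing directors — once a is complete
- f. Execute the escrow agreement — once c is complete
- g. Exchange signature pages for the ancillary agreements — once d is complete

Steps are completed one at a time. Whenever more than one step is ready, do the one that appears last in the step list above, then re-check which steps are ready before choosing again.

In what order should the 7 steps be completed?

c → f → d → g → b → a → e

c is the only step with nothing outstanding, so it goes first.
f needed c, now all done → f.
Next only d has its prerequisites met → d.
Now g and b have their prerequisites met. g is listed later, so g next.
Next only b has its prerequisites met → b.
Next only a has its prerequisites met → a.
That leaves e as the only ready step → e.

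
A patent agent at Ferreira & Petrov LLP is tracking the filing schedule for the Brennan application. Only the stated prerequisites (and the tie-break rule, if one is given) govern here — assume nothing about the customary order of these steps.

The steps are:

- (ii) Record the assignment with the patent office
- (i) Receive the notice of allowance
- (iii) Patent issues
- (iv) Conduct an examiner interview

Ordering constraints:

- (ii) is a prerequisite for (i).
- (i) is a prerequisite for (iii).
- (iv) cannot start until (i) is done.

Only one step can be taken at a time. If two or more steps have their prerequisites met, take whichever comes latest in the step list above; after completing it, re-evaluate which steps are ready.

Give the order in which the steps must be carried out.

Only (ii) has no prerequisites, so it is first.
(i) needed (ii), now all done → (i).
(iv) and (iii) are both available; (iv) is listed later → (iv).
(iii) needed (i), now all done → (iii).

(ii), (i), (iv), (iii)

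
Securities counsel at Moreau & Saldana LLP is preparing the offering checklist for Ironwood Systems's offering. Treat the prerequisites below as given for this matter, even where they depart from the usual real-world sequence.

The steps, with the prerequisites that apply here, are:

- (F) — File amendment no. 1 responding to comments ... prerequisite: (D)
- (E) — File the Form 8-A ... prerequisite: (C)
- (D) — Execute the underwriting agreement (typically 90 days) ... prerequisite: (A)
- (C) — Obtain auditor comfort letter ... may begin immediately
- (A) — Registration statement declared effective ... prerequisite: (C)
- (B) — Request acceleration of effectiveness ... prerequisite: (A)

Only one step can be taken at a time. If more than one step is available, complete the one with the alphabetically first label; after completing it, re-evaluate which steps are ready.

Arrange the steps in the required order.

(C), (A), (B), (D), (E), (F)

(C) has no prerequisites → (C) first.
(A) and (E) are both available; (A) has the earlier label → (A).
(B) and (D) now also ready, so the ready set is {(B), (D), (E)}; (B) has the earlier label → (B).
Now (D) and (E) have their prerequisites met. (D) has the earlier label, so (D) next.
Now (E) and (F) have their prerequisites met. (E) has the earlier label, so (E) next.
(F) is the only step now ready → (F).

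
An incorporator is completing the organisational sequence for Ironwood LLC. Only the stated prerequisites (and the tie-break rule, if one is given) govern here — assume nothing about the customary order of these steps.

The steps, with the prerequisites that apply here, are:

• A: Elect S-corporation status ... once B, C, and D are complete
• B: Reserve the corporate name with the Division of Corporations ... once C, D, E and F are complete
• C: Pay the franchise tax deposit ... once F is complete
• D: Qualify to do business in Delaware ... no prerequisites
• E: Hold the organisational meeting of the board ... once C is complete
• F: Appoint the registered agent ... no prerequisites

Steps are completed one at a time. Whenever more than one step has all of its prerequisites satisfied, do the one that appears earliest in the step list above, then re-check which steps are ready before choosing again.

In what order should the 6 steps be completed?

D, F, C, E, B, A

Nothing is required for D and F. D is listed earlier → D first.
F is the only step now ready → F.
Next only C has its prerequisites met → C.
E needed C, now all done → E.
B is the only step now ready → B.
That leaves A as the only ready step → A.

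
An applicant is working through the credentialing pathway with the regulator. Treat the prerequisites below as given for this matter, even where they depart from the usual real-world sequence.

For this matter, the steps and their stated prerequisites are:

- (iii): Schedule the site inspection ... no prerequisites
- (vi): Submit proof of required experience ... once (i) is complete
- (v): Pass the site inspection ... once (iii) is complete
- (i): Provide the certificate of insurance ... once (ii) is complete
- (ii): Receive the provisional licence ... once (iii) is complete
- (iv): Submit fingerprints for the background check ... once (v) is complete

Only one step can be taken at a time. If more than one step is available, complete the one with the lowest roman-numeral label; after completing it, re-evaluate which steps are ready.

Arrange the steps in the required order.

(iii) has no prerequisites → (iii) first.
Ready: (ii) and (v). (ii) has the earlier label → (ii).
Now (i) and (v) have their prerequisites met. (i) has the earlier label, so (i) next.
(v) and (vi) are both available; (v) has the earlier label → (v).
Now (iv) and (vi) have their prerequisites met. (iv) has the earlier label, so (iv) next.
(vi) needed (i), now all done → (vi).

(iii), (ii), (i), (v), (iv), (vi)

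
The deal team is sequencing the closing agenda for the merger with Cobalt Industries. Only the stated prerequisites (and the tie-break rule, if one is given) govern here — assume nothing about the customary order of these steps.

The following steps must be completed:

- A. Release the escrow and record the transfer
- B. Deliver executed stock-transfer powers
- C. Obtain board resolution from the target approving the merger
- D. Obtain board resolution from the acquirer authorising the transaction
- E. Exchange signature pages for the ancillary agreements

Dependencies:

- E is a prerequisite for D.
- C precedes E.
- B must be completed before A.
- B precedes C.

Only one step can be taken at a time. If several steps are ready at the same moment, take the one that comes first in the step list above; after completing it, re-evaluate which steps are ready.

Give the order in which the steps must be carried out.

B A C E D

B has no prerequisites → B first.
Now A and C have their prerequisites met. A is listed earlier, so A next.
Next only C has its prerequisites met → C.
E needed C, now all done → E.
D is the only step now ready → D.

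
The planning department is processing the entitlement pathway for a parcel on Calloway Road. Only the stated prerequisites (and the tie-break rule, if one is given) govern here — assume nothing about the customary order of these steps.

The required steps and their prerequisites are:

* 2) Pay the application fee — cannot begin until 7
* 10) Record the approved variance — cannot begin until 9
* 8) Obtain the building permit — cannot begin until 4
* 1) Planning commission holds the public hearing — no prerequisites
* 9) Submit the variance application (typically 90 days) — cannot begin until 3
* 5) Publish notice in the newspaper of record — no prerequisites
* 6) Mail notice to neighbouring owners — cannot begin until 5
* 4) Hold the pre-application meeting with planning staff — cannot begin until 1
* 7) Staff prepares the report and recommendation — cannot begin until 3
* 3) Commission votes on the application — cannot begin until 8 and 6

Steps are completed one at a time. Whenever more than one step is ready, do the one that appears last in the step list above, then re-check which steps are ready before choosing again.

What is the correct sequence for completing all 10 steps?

5 6 1 4 8 3 7 9 10 2

5 and 1 have no prerequisites; 5 is listed later, so 5 is first.
6 and 1 are both available; 6 is listed later → 6.
1 is the only step now ready → 1.
That leaves 4 as the only ready step → 4.
8 needed 4, now all done → 8.
That leaves 3 as the only ready step → 3.
Now 7 and 9 have their prerequisites met. 7 is listed later, so 7 next.
Now 9 and 2 have their prerequisites met. 9 is listed later, so 9 next.
10 and 2 are both available; 10 is listed later → 10.
Next only 2 has its prerequisites met → 2.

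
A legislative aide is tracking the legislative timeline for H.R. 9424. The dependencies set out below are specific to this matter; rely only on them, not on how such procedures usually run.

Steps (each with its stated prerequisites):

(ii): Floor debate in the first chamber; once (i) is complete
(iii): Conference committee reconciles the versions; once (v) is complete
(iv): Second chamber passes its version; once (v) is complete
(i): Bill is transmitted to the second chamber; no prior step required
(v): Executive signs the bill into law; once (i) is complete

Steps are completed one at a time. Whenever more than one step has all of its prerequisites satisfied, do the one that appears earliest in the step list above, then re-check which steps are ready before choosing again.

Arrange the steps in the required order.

(i) is the only step with nothing outstanding, so it goes first.
Now (ii) and (v) have their prerequisites met. (ii) is listed earlier, so (ii) next.
(v) needed (i), now all done → (v).
Ready: (iii) and (iv). (iii) is listed earlier → (iii).
(iv) needed (v), now all done → (iv).

(i) → (ii) → (v) → (iii) → (iv)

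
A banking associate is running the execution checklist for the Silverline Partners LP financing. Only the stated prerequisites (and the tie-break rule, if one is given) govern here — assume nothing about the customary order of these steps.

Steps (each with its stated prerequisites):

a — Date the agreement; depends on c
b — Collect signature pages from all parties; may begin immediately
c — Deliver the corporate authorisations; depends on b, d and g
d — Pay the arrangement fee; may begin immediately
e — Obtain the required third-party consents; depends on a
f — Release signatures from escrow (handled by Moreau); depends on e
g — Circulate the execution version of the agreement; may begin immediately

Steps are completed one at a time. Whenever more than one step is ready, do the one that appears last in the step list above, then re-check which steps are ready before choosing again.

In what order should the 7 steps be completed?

Nothing is required for g, d and b. g is listed later → g first.
d and b are both available; d is listed later → d.
That leaves b as the only ready step → b.
c needed g, d and b, now all done → c.
Next only a has its prerequisites met → a.
e is the only step now ready → e.
That leaves f as the only ready step → f.

g, d, b, c, a, e, f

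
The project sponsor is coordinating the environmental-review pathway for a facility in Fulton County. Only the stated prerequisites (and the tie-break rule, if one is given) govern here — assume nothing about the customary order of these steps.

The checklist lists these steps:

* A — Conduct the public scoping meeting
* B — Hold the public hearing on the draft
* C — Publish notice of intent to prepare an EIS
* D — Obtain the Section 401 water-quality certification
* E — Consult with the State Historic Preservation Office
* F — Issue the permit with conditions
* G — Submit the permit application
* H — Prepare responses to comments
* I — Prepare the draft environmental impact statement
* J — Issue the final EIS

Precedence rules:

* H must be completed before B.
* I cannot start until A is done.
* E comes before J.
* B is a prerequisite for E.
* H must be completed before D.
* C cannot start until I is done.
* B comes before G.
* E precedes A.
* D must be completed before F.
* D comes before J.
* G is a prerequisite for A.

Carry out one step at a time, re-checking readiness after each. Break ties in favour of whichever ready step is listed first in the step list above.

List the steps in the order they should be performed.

H has no prerequisites → H first.
B and D are both available; B is listed earlier → B.
E and G now also ready, so the ready set is {D, E, G}; D is listed earlier → D.
F now also ready, so the ready set is {E, F, G}; E is listed earlier → E.
J now also ready, so the ready set is {F, G, J}; F is listed earlier → F.
Ready: G and J. G is listed earlier → G.
A and J are both available; A is listed earlier → A.
I now also ready, so the ready set is {I, J}; I is listed earlier → I.
Ready: C and J. C is listed earlier → C.
Next only J has its prerequisites met → J.

H, B, D, E, F, G, A, I, C, J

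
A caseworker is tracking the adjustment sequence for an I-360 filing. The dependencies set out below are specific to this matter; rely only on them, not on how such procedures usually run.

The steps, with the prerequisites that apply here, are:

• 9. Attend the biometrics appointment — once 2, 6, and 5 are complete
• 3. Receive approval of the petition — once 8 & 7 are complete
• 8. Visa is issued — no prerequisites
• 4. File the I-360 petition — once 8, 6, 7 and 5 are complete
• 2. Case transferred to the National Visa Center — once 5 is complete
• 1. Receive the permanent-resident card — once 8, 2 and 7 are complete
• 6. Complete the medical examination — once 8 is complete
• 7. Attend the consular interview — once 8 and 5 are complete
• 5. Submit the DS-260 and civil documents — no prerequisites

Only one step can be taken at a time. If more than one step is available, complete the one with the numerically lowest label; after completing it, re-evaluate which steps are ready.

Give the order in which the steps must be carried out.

Nothing is required for 5 and 8. 5 has the earlier label → 5 first.
2 and 8 are both available; 2 has the earlier label → 2.
8 is the only step now ready → 8.
Ready: 6 and 7. 6 has the earlier label → 6.
7 and 9 are both available; 7 has the earlier label → 7.
1, 3 and 4 now also ready, so the ready set is {1, 3, 4, 9}; 1 has the earlier label → 1.
Now 3, 4 and 9 have their prerequisites met. 3 has the earlier label, so 3 next.
Ready: 4 and 9. 4 has the earlier label → 4.
9 is the only step now ready → 9.

5 → 2 → 8 → 6 → 7 → 1 → 3 → 4 → 9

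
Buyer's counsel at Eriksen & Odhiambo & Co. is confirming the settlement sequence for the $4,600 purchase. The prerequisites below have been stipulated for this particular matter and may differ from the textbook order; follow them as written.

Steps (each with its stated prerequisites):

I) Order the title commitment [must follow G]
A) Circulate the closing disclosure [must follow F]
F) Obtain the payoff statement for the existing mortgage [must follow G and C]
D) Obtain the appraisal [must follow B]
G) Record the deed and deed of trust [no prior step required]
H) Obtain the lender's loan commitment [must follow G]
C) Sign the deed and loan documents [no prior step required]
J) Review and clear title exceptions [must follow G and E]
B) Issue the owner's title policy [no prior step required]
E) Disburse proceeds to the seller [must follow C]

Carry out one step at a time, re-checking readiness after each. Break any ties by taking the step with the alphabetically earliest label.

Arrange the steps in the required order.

B, C, D, E, G, F, A, H, I, J

Nothing is required for B, C and G. B has the earlier label → B first.
Ready: C, D and G. C has the earlier label → C.
Ready: D, E and G. D has the earlier label → D.
E and G are both available; E has the earlier label → E.
G is the only step now ready → G.
F, H, I and J are all available; F has the earlier label → F.
Ready: A, H, I and J. A has the earlier label → A.
H, I and J are all available; H has the earlier label → H.
Now I and J have their prerequisites met. I has the earlier label, so I next.
That leaves J as the only ready step → J.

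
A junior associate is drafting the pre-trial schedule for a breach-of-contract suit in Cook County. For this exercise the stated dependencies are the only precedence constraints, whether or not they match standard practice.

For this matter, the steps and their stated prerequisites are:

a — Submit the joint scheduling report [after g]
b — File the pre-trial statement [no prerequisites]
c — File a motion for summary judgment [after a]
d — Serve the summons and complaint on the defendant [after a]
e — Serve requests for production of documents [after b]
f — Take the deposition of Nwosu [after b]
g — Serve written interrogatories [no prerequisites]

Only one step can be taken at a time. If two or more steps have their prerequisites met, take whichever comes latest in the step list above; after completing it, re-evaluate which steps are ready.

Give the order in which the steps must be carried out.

g, b, f, e, a, d, c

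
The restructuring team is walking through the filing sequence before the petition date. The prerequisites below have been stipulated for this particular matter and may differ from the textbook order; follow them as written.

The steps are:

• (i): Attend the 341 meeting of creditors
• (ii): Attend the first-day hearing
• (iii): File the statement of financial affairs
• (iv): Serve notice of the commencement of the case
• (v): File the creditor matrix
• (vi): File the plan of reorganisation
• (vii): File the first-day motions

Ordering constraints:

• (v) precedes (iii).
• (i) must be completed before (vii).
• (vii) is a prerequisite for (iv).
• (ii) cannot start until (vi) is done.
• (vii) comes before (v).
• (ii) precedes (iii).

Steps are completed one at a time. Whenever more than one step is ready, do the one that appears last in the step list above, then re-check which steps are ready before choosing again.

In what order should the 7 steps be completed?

(vi), (ii), (i), (vii), (v), (iv), (iii)

Nothing is required for (vi) and (i). (vi) is listed later → (vi) first.
Ready: (ii) and (i). (ii) is listed later → (ii).
That leaves (i) as the only ready step → (i).
That leaves (vii) as the only ready step → (vii).
Ready: (v) and (iv). (v) is listed later → (v).
(iii) now also ready, so the ready set is {(iv), (iii)}; (iv) is listed later → (iv).
Next only (iii) has its prerequisites met → (iii).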